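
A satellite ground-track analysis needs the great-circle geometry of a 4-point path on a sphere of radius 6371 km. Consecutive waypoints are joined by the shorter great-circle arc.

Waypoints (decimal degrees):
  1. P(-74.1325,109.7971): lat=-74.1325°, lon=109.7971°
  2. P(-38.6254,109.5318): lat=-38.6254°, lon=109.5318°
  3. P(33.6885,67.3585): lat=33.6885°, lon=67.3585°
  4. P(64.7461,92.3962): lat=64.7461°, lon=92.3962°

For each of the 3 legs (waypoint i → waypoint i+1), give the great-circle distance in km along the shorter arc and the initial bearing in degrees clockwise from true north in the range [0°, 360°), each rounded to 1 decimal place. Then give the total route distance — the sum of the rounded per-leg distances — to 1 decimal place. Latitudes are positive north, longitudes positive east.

Leg 1: dist=3948.2 km, bearing=359.6°
Leg 2: dist=9141.5 km, bearing=325.7°
Leg 3: dist=3845.6 km, bearing=18.5°
Total: 16935.3 km

Leg 1: φ1=-1.2938562, φ2=-0.6741404, Δφ=0.6197158, Δλ=-0.0046304 rad; a=sin²(Δφ/2)+cosφ1·cosφ2·sin²(Δλ/2)=0.0929793688; c=2·atan2(√a, √(1-a))=0.619719745; dist=6371·c=3948.234 ≈ 3948.2 km; running total=3948.2 km
Leg 1 bearing: y=sinΔλ·cosφ2=-0.00361743, x=cosφ1·sinφ2-sinφ1·cosφ2·cosΔλ=0.58079578; θ=atan2(y, x)=-0.3569° <0 so +360° → 359.6431° ≈ 359.6°
Leg 2: φ1=-0.6741404, φ2=0.5879752, Δφ=1.2621156, Δλ=-0.7360629 rad; a=sin²(Δφ/2)+cosφ1·cosφ2·sin²(Δλ/2)=0.4322417871; c=2·atan2(√a, √(1-a))=1.434861649; dist=6371·c=9141.504 ≈ 9141.5 km; running total=13089.7 km
Leg 2 bearing: y=sinΔλ·cosφ2=-0.55862820, x=cosφ1·sinφ2-sinφ1·cosφ2·cosΔλ=0.81827247; θ=atan2(y, x)=-34.3210° <0 so +360° → 325.6790° ≈ 325.7°
Leg 3: φ1=0.5879752, φ2=1.1300326, Δφ=0.5420574, Δλ=0.4369903 rad; a=sin²(Δφ/2)+cosφ1·cosφ2·sin²(Δλ/2)=0.0883544784; c=2·atan2(√a, √(1-a))=0.603611478; dist=6371·c=3845.609 ≈ 3845.6 km; running total=16935.3 km
Leg 3 bearing: y=sinΔλ·cosφ2=0.18055614, x=cosφ1·sinφ2-sinφ1·cosφ2·cosΔλ=0.53813692; θ=atan2(y, x)=18.5477° ≈ 18.5°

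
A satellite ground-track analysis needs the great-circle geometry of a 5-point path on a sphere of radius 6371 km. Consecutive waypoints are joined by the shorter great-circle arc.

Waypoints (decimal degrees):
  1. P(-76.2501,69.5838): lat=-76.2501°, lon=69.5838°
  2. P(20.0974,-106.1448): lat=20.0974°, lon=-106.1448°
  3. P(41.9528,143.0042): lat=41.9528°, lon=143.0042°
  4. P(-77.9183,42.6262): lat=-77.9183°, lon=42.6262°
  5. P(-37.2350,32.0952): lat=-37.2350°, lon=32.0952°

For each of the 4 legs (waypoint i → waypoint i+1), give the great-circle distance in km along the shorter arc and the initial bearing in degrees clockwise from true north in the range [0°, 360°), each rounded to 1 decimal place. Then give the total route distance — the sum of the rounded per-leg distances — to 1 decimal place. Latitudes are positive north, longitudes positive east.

Leg 1: φ1=-1.3308153, φ2=0.3507658, Δφ=1.6815811, Δλ=-3.0670427 rad; a=sin²(Δφ/2)+cosφ1·cosφ2·sin²(Δλ/2)=0.7781807265; c=2·atan2(√a, √(1-a))=2.160796844; dist=6371·c=13766.437 ≈ 13766.4 km; running total=13766.4 km
Leg 1 bearing: y=sinΔλ·cosφ2=-0.06994580, x=cosφ1·sinφ2-sinφ1·cosφ2·cosΔλ=-0.82799126; θ=atan2(y, x)=-175.1713° <0 so +360° → 184.8287° ≈ 184.8°
Leg 2: φ1=0.3507658, φ2=0.7322145, Δφ=0.3814487, Δλ=4.3484704 rad; a=sin²(Δφ/2)+cosφ1·cosφ2·sin²(Δλ/2)=0.5094388851; c=2·atan2(√a, √(1-a))=1.589675218; dist=6371·c=10127.821 ≈ 10127.8 km; running total=23894.2 km
Leg 2 bearing: y=sinΔλ·cosφ2=-0.69499058, x=cosφ1·sinφ2-sinφ1·cosφ2·cosΔλ=0.71877098; θ=atan2(y, x)=-44.0363° <0 so +360° → 315.9637° ≈ 316.0°
Leg 3: φ1=0.7322145, φ2=-1.3599309, Δφ=-2.0921454, Δλ=-1.7519266 rad; a=sin²(Δφ/2)+cosφ1·cosφ2·sin²(Δλ/2)=0.8408757241; c=2·atan2(√a, √(1-a))=2.320950349; dist=6371·c=14786.775 ≈ 14786.8 km; running total=38681.0 km
Leg 3 bearing: y=sinΔλ·cosφ2=-0.20588215, x=cosφ1·sinφ2-sinφ1·cosφ2·cosΔλ=-0.70201674; θ=atan2(y, x)=-163.6550° <0 so +360° → 196.3450° ≈ 196.3°
Leg 4: φ1=-1.3599309, φ2=-0.6498733, Δφ=0.7100575, Δλ=-0.1838006 rad; a=sin²(Δφ/2)+cosφ1·cosφ2·sin²(Δλ/2)=0.1222412542; c=2·atan2(√a, √(1-a))=0.714352658; dist=6371·c=4551.141 ≈ 4551.1 km; running total=43232.1 km
Leg 4 bearing: y=sinΔλ·cosφ2=-0.14551225, x=cosφ1·sinφ2-sinφ1·cosφ2·cosΔλ=0.63876405; θ=atan2(y, x)=-12.8331° <0 so +360° → 347.1669° ≈ 347.2°

Leg 1: dist=13766.4 km, bearing=184.8°
Leg 2: dist=10127.8 km, bearing=316.0°
Leg 3: dist=14786.8 km, bearing=196.3°
Leg 4: dist=4551.1 km, bearing=347.2°
Total: 43232.1 km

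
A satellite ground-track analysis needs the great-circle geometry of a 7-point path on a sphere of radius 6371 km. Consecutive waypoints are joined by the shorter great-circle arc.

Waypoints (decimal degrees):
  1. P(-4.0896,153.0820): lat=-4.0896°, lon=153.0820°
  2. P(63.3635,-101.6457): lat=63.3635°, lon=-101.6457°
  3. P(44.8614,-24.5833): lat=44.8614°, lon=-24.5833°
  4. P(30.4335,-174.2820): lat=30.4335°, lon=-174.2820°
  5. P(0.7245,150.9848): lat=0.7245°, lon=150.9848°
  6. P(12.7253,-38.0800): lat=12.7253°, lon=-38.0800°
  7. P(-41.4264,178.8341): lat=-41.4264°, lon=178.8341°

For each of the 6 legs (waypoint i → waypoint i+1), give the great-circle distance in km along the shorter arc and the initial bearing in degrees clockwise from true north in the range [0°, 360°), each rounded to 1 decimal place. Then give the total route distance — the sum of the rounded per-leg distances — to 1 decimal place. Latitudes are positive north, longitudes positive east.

Leg 1: dist=11170.6 km, bearing=26.1°
Leg 2: dist=5052.5 km, bearing=75.8°
Leg 3: dist=11098.2 km, bearing=333.8°
Leg 4: dist=4932.9 km, bearing=234.6°
Leg 5: dist=18216.0 km, bearing=33.5°
Leg 6: dist=15225.9 km, bearing=221.3°
Total: 65696.1 km

Leg 1: φ1=-0.0713770, φ2=1.1059017, Δφ=1.1772787, Δλ=-4.4458371 rad; a=sin²(Δφ/2)+cosφ1·cosφ2·sin²(Δλ/2)=0.5907697826; c=2·atan2(√a, √(1-a))=1.753348132; dist=6371·c=11170.581 ≈ 11170.6 km; running total=11170.6 km
Leg 1 bearing: y=sinΔλ·cosφ2=0.43249583, x=cosφ1·sinφ2-sinφ1·cosφ2·cosΔλ=0.88317084; θ=atan2(y, x)=26.0914° ≈ 26.1°
Leg 2: φ1=1.1059017, φ2=0.7829791, Δφ=-0.3229226, Δλ=1.3449926 rad; a=sin²(Δφ/2)+cosφ1·cosφ2·sin²(Δλ/2)=0.1491609779; c=2·atan2(√a, √(1-a))=0.793046384; dist=6371·c=5052.499 ≈ 5052.5 km; running total=16223.1 km
Leg 2 bearing: y=sinΔλ·cosφ2=0.69082158, x=cosφ1·sinφ2-sinφ1·cosφ2·cosΔλ=0.17439459; θ=atan2(y, x)=75.8320° ≈ 75.8°
Leg 3: φ1=0.7829791, φ2=0.5311648, Δφ=-0.2518144, Δλ=-2.6127352 rad; a=sin²(Δφ/2)+cosφ1·cosφ2·sin²(Δλ/2)=0.5851754136; c=2·atan2(√a, √(1-a))=1.741982016; dist=6371·c=11098.167 ≈ 11098.2 km; running total=27321.3 km
Leg 3 bearing: y=sinΔλ·cosφ2=-0.43502951, x=cosφ1·sinφ2-sinφ1·cosφ2·cosΔλ=0.88415492; θ=atan2(y, x)=-26.1985° <0 so +360° → 333.8015° ≈ 333.8°
Leg 4: φ1=0.5311648, φ2=0.0126449, Δφ=-0.5185199, Δλ=5.6769766 rad; a=sin²(Δφ/2)+cosφ1·cosφ2·sin²(Δλ/2)=0.1425345625; c=2·atan2(√a, √(1-a))=0.774271089; dist=6371·c=4932.881 ≈ 4932.9 km; running total=32254.2 km
Leg 4 bearing: y=sinΔλ·cosφ2=-0.56971027, x=cosφ1·sinφ2-sinφ1·cosφ2·cosΔλ=-0.40534436; θ=atan2(y, x)=-125.4316° <0 so +360° → 234.5684° ≈ 234.6°
Leg 5: φ1=0.0126449, φ2=0.2220984, Δφ=0.2094535, Δλ=-3.2998033 rad; a=sin²(Δφ/2)+cosφ1·cosφ2·sin²(Δλ/2)=0.9801963046; c=2·atan2(√a, √(1-a))=2.859204107; dist=6371·c=18215.989 ≈ 18216.0 km; running total=50470.2 km
Leg 5 bearing: y=sinΔλ·cosφ2=0.15368154, x=cosφ1·sinφ2-sinφ1·cosφ2·cosΔλ=0.23243929; θ=atan2(y, x)=33.4714° ≈ 33.5°
Leg 6: φ1=0.2220984, φ2=-0.7230271, Δφ=-0.9451255, Δλ=3.7858652 rad; a=sin²(Δφ/2)+cosφ1·cosφ2·sin²(Δλ/2)=0.8652602034; c=2·atan2(√a, √(1-a))=2.389880031; dist=6371·c=15225.926 ≈ 15225.9 km; running total=65696.1 km
Leg 6 bearing: y=sinΔλ·cosφ2=-0.45034640, x=cosφ1·sinφ2-sinφ1·cosφ2·cosΔλ=-0.51334984; θ=atan2(y, x)=-138.7405° <0 so +360° → 221.2595° ≈ 221.3°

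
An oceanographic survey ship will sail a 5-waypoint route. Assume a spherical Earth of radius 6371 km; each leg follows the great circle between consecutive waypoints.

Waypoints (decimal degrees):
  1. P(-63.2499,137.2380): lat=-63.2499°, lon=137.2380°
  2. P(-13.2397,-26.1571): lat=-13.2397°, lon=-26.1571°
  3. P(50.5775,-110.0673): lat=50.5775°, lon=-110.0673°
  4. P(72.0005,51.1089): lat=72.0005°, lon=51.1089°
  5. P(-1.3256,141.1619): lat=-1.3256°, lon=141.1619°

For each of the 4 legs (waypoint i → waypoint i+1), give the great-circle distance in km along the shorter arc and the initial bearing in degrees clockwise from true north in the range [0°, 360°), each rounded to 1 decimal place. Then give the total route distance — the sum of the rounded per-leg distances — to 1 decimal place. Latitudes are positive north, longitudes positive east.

Leg 1: dist=11390.4 km, bearing=196.6°
Leg 2: dist=10718.4 km, bearing=320.6°
Leg 3: dist=6305.4 km, bearing=6.9°
Leg 4: dist=10149.5 km, bearing=90.4°
Total: 38563.7 km

Leg 1: φ1=-1.1039190, φ2=-0.2310764, Δφ=0.8728426, Δλ=-2.8517825 rad; a=sin²(Δφ/2)+cosφ1·cosφ2·sin²(Δλ/2)=0.6076753748; c=2·atan2(√a, √(1-a))=1.787847320; dist=6371·c=11390.375 ≈ 11390.4 km; running total=11390.4 km
Leg 1 bearing: y=sinΔλ·cosφ2=-0.27817468, x=cosφ1·sinφ2-sinφ1·cosφ2·cosΔλ=-0.93607847; θ=atan2(y, x)=-163.4496° <0 so +360° → 196.5504° ≈ 196.6°
Leg 2: φ1=-0.2310764, φ2=0.8827439, Δφ=1.1138203, Δλ=-1.4645093 rad; a=sin²(Δφ/2)+cosφ1·cosφ2·sin²(Δλ/2)=0.5556701380; c=2·atan2(√a, √(1-a))=1.682367937; dist=6371·c=10718.366 ≈ 10718.4 km; running total=22108.8 km
Leg 2 bearing: y=sinΔλ·cosφ2=-0.63145032, x=cosφ1·sinφ2-sinφ1·cosφ2·cosΔλ=0.76738115; θ=atan2(y, x)=-39.4497° <0 so +360° → 320.5503° ≈ 320.6°
Leg 3: φ1=0.8827439, φ2=1.2566458, Δφ=0.3739019, Δλ=2.8130554 rad; a=sin²(Δφ/2)+cosφ1·cosφ2·sin²(Δλ/2)=0.2255286898; c=2·atan2(√a, √(1-a))=0.989697635; dist=6371·c=6305.364 ≈ 6305.4 km; running total=28414.2 km
Leg 3 bearing: y=sinΔλ·cosφ2=0.09970440, x=cosφ1·sinφ2-sinφ1·cosφ2·cosΔλ=0.82989218; θ=atan2(y, x)=6.8508° ≈ 6.9°
Leg 4: φ1=1.2566458, φ2=-0.0231361, Δφ=-1.2797819, Δλ=1.5717214 rad; a=sin²(Δφ/2)+cosφ1·cosφ2·sin²(Δλ/2)=0.5111437937; c=2·atan2(√a, √(1-a))=1.593085760; dist=6371·c=10149.549 ≈ 10149.5 km; running total=38563.7 km
Leg 4 bearing: y=sinΔλ·cosφ2=0.99973195, x=cosφ1·sinφ2-sinφ1·cosφ2·cosΔλ=-0.00626910; θ=atan2(y, x)=90.3593° ≈ 90.4°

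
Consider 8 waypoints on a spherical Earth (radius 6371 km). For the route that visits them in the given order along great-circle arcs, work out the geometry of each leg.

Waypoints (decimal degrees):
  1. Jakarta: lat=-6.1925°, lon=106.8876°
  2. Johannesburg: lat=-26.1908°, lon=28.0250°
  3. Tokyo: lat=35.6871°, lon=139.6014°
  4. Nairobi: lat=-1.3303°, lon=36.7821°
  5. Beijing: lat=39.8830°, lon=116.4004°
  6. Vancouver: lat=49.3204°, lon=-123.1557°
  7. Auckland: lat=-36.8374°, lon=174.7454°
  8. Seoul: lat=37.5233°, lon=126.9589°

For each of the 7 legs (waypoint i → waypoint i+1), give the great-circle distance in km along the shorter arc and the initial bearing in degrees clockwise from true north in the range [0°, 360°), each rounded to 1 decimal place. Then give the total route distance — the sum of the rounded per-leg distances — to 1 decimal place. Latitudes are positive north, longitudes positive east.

Leg 1: φ1=-0.1080795, φ2=-0.4571157, Δφ=-0.3490362, Δλ=-1.3764120 rad; a=sin²(Δφ/2)+cosφ1·cosφ2·sin²(Δλ/2)=0.3900358419; c=2·atan2(√a, √(1-a))=1.349055340; dist=6371·c=8594.832 ≈ 8594.8 km; running total=8594.8 km
Leg 1 bearing: y=sinΔλ·cosφ2=-0.88042966, x=cosφ1·sinφ2-sinφ1·cosφ2·cosΔλ=-0.42008946; θ=atan2(y, x)=-115.5077° <0 so +360° → 244.4923° ≈ 244.5°
Leg 2: φ1=-0.4571157, φ2=0.6228574, Δφ=1.0799731, Δλ=1.9473755 rad; a=sin²(Δφ/2)+cosφ1·cosφ2·sin²(Δλ/2)=0.7627455059; c=2·atan2(√a, √(1-a))=2.124088455; dist=6371·c=13532.568 ≈ 13532.6 km; running total=22127.4 km
Leg 2 bearing: y=sinΔλ·cosφ2=0.75530140, x=cosφ1·sinφ2-sinφ1·cosφ2·cosΔλ=0.39163631; θ=atan2(y, x)=62.5925° ≈ 62.6°
Leg 3: φ1=0.6228574, φ2=-0.0232181, Δφ=-0.6460755, Δλ=-1.7945353 rad; a=sin²(Δφ/2)+cosφ1·cosφ2·sin²(Δλ/2)=0.5968532325; c=2·atan2(√a, √(1-a))=1.765735097; dist=6371·c=11249.498 ≈ 11249.5 km; running total=33376.9 km
Leg 3 bearing: y=sinΔλ·cosφ2=-0.97481186, x=cosφ1·sinφ2-sinφ1·cosφ2·cosΔλ=0.11054249; θ=atan2(y, x)=-83.5304° <0 so +360° → 276.4696° ≈ 276.5°
Leg 4: φ1=-0.0232181, φ2=0.6960897, Δφ=0.7193078, Δλ=1.3896015 rad; a=sin²(Δφ/2)+cosφ1·cosφ2·sin²(Δλ/2)=0.4383213105; c=2·atan2(√a, √(1-a))=1.447123930; dist=6371·c=9219.627 ≈ 9219.6 km; running total=42596.5 km
Leg 4 bearing: y=sinΔλ·cosφ2=0.75479312, x=cosφ1·sinφ2-sinφ1·cosφ2·cosΔλ=0.64425950; θ=atan2(y, x)=49.5173° ≈ 49.5°
Leg 5: φ1=0.6960897, φ2=0.8608034, Δφ=0.1647137, Δλ=-4.1810427 rad; a=sin²(Δφ/2)+cosφ1·cosφ2·sin²(Δλ/2)=0.3835796338; c=2·atan2(√a, √(1-a))=1.335798644; dist=6371·c=8510.373 ≈ 8510.4 km; running total=51106.9 km
Leg 5 bearing: y=sinΔλ·cosφ2=0.56195804, x=cosφ1·sinφ2-sinφ1·cosφ2·cosΔλ=0.79371806; θ=atan2(y, x)=35.2988° ≈ 35.3°
Leg 6: φ1=0.8608034, φ2=-0.6429339, Δφ=-1.5037373, Δλ=5.1993550 rad; a=sin²(Δφ/2)+cosφ1·cosφ2·sin²(Δλ/2)=0.6052775594; c=2·atan2(√a, √(1-a))=1.782939101; dist=6371·c=11359.105 ≈ 11359.1 km; running total=62466.0 km
Leg 6 bearing: y=sinΔλ·cosφ2=-0.70730596, x=cosφ1·sinφ2-sinφ1·cosφ2·cosΔλ=-0.67482207; θ=atan2(y, x)=-133.6536° <0 so +360° → 226.3464° ≈ 226.3°
Leg 7: φ1=-0.6429339, φ2=0.6549051, Δφ=1.2978390, Δλ=-0.8340318 rad; a=sin²(Δφ/2)+cosφ1·cosφ2·sin²(Δλ/2)=0.4693428023; c=2·atan2(√a, √(1-a))=1.509443448; dist=6371·c=9616.664 ≈ 9616.7 km; running total=72082.7 km
Leg 7 bearing: y=sinΔλ·cosφ2=-0.58741082, x=cosφ1·sinφ2-sinφ1·cosφ2·cosΔλ=0.80696287; θ=atan2(y, x)=-36.0519° <0 so +360° → 323.9481° ≈ 323.9°

Leg 1: dist=8594.8 km, bearing=244.5°
Leg 2: dist=13532.6 km, bearing=62.6°
Leg 3: dist=11249.5 km, bearing=276.5°
Leg 4: dist=9219.6 km, bearing=49.5°
Leg 5: dist=8510.4 km, bearing=35.3°
Leg 6: dist=11359.1 km, bearing=226.3°
Leg 7: dist=9616.7 km, bearing=323.9°
Total: 72082.7 km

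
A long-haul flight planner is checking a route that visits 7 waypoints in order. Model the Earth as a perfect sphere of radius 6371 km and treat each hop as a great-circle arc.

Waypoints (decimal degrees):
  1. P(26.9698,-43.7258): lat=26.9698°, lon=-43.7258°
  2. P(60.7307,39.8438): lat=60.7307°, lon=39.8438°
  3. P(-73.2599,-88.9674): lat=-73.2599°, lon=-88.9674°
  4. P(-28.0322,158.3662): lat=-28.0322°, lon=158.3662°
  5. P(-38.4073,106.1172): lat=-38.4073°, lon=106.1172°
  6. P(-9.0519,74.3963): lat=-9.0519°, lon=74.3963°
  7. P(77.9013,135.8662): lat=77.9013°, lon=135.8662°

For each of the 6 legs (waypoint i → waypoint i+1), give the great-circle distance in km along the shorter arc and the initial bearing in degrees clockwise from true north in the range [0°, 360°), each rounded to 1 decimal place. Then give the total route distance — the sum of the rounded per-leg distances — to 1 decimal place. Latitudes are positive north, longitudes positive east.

Leg 1: φ1=0.4707118, φ2=1.0599507, Δφ=0.5892389, Δλ=1.4585647 rad; a=sin²(Δφ/2)+cosφ1·cosφ2·sin²(Δλ/2)=0.2777889867; c=2·atan2(√a, √(1-a))=1.110267360; dist=6371·c=7073.513 ≈ 7073.5 km; running total=7073.5 km
Leg 1 bearing: y=sinΔλ·cosφ2=0.48583917, x=cosφ1·sinφ2-sinφ1·cosφ2·cosΔλ=0.75262830; θ=atan2(y, x)=32.8432° ≈ 32.8°
Leg 2: φ1=1.0599507, φ2=-1.2786265, Δφ=-2.3385771, Δλ=-2.2481796 rad; a=sin²(Δφ/2)+cosφ1·cosφ2·sin²(Δλ/2)=0.9618121994; c=2·atan2(√a, √(1-a))=2.748227411; dist=6371·c=17508.957 ≈ 17509.0 km; running total=24582.5 km
Leg 2 bearing: y=sinΔλ·cosφ2=-0.22443806, x=cosφ1·sinφ2-sinφ1·cosφ2·cosΔλ=-0.31071776; θ=atan2(y, x)=-144.1586° <0 so +360° → 215.8414° ≈ 215.8°
Leg 3: φ1=-1.2786265, φ2=-0.4892542, Δφ=0.7893723, Δλ=4.3167857 rad; a=sin²(Δφ/2)+cosφ1·cosφ2·sin²(Δλ/2)=0.3239621055; c=2·atan2(√a, √(1-a))=1.211008355; dist=6371·c=7715.334 ≈ 7715.3 km; running total=32297.8 km
Leg 3 bearing: y=sinΔλ·cosφ2=-0.81450887, x=cosφ1·sinφ2-sinφ1·cosφ2·cosΔλ=-0.46110513; θ=atan2(y, x)=-119.5148° <0 so +360° → 240.4852° ≈ 240.5°
Leg 4: φ1=-0.4892542, φ2=-0.6703338, Δφ=-0.1810797, Δλ=-0.9119171 rad; a=sin²(Δφ/2)+cosφ1·cosφ2·sin²(Δλ/2)=0.1422817694; c=2·atan2(√a, √(1-a))=0.773547724; dist=6371·c=4928.273 ≈ 4928.3 km; running total=37226.1 km
Leg 4 bearing: y=sinΔλ·cosφ2=-0.61958729, x=cosφ1·sinφ2-sinφ1·cosφ2·cosΔλ=-0.32289667; θ=atan2(y, x)=-117.5262° <0 so +360° → 242.4738° ≈ 242.5°
Leg 5: φ1=-0.6703338, φ2=-0.1579855, Δφ=0.5123484, Δλ=-0.5536341 rad; a=sin²(Δφ/2)+cosφ1·cosφ2·sin²(Δλ/2)=0.1220016615; c=2·atan2(√a, √(1-a))=0.713620912; dist=6371·c=4546.479 ≈ 4546.5 km; running total=41772.6 km
Leg 5 bearing: y=sinΔλ·cosφ2=-0.51923400, x=cosφ1·sinφ2-sinφ1·cosφ2·cosΔλ=0.39857882; θ=atan2(y, x)=-52.4891° <0 so +360° → 307.5109° ≈ 307.5°
Leg 6: φ1=-0.1579855, φ2=1.3596342, Δφ=1.5176196, Δλ=1.0728521 rad; a=sin²(Δφ/2)+cosφ1·cosφ2·sin²(Δλ/2)=0.5274868473; c=2·atan2(√a, √(1-a))=1.625797749; dist=6371·c=10357.957 ≈ 10358.0 km; running total=52130.6 km
Leg 6 bearing: y=sinΔλ·cosφ2=0.18414432, x=cosφ1·sinφ2-sinφ1·cosφ2·cosΔλ=0.98136067; θ=atan2(y, x)=10.6275° ≈ 10.6°

Leg 1: dist=7073.5 km, bearing=32.8°
Leg 2: dist=17509.0 km, bearing=215.8°
Leg 3: dist=7715.3 km, bearing=240.5°
Leg 4: dist=4928.3 km, bearing=242.5°
Leg 5: dist=4546.5 km, bearing=307.5°
Leg 6: dist=10358.0 km, bearing=10.6°
Total: 52130.6 km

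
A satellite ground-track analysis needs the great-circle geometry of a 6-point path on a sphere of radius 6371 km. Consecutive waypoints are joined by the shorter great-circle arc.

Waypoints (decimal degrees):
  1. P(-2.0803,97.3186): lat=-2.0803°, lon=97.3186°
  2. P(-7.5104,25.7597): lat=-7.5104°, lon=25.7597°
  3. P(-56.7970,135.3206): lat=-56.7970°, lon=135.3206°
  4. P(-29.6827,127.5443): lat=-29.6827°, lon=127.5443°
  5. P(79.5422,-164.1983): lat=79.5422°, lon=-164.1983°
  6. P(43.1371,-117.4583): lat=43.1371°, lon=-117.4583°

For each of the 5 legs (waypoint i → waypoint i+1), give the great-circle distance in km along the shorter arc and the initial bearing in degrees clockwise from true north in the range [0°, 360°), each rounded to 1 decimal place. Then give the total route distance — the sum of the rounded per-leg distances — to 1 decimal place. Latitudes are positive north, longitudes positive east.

Leg 1: φ1=-0.0363081, φ2=-0.1310812, Δφ=-0.0947731, Δλ=-1.2489384 rad; a=sin²(Δφ/2)+cosφ1·cosφ2·sin²(Δλ/2)=0.3409230882; c=2·atan2(√a, √(1-a))=1.247014841; dist=6371·c=7944.732 ≈ 7944.7 km; running total=7944.7 km
Leg 1 bearing: y=sinΔλ·cosφ2=-0.94051103, x=cosφ1·sinφ2-sinφ1·cosφ2·cosΔλ=-0.11923572; θ=atan2(y, x)=-97.2253° <0 so +360° → 262.7747° ≈ 262.8°
Leg 2: φ1=-0.1310812, φ2=-0.9912947, Δφ=-0.8602134, Δλ=1.9121984 rad; a=sin²(Δφ/2)+cosφ1·cosφ2·sin²(Δλ/2)=0.5362020891; c=2·atan2(√a, √(1-a))=1.643263916; dist=6371·c=10469.234 ≈ 10469.2 km; running total=18413.9 km
Leg 2 bearing: y=sinΔλ·cosφ2=0.51600253, x=cosφ1·sinφ2-sinφ1·cosφ2·cosΔλ=-0.85352154; θ=atan2(y, x)=148.8446° ≈ 148.8°
Leg 3: φ1=-0.9912947, φ2=-0.5180608, Δφ=0.4732338, Δλ=-0.1357220 rad; a=sin²(Δφ/2)+cosφ1·cosφ2·sin²(Δλ/2)=0.0571379862; c=2·atan2(√a, √(1-a))=0.482744938; dist=6371·c=3075.568 ≈ 3075.6 km; running total=21489.5 km
Leg 3 bearing: y=sinΔλ·cosφ2=-0.11755107, x=cosφ1·sinφ2-sinφ1·cosφ2·cosΔλ=0.44908206; θ=atan2(y, x)=-14.6686° <0 so +360° → 345.3314° ≈ 345.3°
Leg 4: φ1=-0.5180608, φ2=1.3882733, Δφ=1.9063341, Δλ=-5.0918689 rad; a=sin²(Δφ/2)+cosφ1·cosφ2·sin²(Δλ/2)=0.7142774943; c=2·atan2(√a, √(1-a))=2.013689175; dist=6371·c=12829.214 ≈ 12829.2 km; running total=34318.7 km
Leg 4 bearing: y=sinΔλ·cosφ2=0.16859810, x=cosφ1·sinφ2-sinφ1·cosφ2·cosΔλ=0.88764593; θ=atan2(y, x)=10.7546° ≈ 10.8°
Leg 5: φ1=1.3882733, φ2=0.7528844, Δφ=-0.6353889, Δλ=0.8157669 rad; a=sin²(Δφ/2)+cosφ1·cosφ2·sin²(Δλ/2)=0.1184202225; c=2·atan2(√a, √(1-a))=0.702607866; dist=6371·c=4476.315 ≈ 4476.3 km; running total=38795.0 km
Leg 5 bearing: y=sinΔλ·cosφ2=0.53141937, x=cosφ1·sinφ2-sinφ1·cosφ2·cosΔλ=-0.36766962; θ=atan2(y, x)=124.6779° ≈ 124.7°

Leg 1: dist=7944.7 km, bearing=262.8°
Leg 2: dist=10469.2 km, bearing=148.8°
Leg 3: dist=3075.6 km, bearing=345.3°
Leg 4: dist=12829.2 km, bearing=10.8°
Leg 5: dist=4476.3 km, bearing=124.7°
Total: 38795.0 km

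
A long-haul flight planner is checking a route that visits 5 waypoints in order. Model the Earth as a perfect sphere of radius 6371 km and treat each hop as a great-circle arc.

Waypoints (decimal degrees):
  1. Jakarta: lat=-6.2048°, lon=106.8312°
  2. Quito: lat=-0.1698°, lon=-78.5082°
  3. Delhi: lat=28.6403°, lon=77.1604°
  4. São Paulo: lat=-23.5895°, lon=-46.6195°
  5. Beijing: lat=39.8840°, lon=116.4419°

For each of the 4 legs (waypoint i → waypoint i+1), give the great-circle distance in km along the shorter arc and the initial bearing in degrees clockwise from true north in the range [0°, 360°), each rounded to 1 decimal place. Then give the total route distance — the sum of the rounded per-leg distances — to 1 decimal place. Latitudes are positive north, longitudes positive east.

Leg 1: φ1=-0.1082942, φ2=-0.0029636, Δφ=0.1053306, Δλ=-3.2347828 rad; a=sin²(Δφ/2)+cosφ1·cosφ2·sin²(Δλ/2)=0.9947518090; c=2·atan2(√a, √(1-a))=2.996576820; dist=6371·c=19091.191 ≈ 19091.2 km; running total=19091.2 km
Leg 1 bearing: y=sinΔλ·cosφ2=0.09305488, x=cosφ1·sinφ2-sinφ1·cosφ2·cosΔλ=-0.11055940; θ=atan2(y, x)=139.9136° ≈ 139.9°
Leg 2: φ1=-0.0029636, φ2=0.4998675, Δφ=0.5028311, Δλ=2.7169296 rad; a=sin²(Δφ/2)+cosφ1·cosφ2·sin²(Δλ/2)=0.9005541994; c=2·atan2(√a, √(1-a))=2.499941158; dist=6371·c=15927.125 ≈ 15927.1 km; running total=35018.3 km
Leg 2 bearing: y=sinΔλ·cosφ2=0.36160227, x=cosφ1·sinφ2-sinφ1·cosφ2·cosΔλ=0.47693724; θ=atan2(y, x)=37.1685° ≈ 37.2°
Leg 3: φ1=0.4998675, φ2=-0.4117144, Δφ=-0.9115820, Δλ=-2.1603668 rad; a=sin²(Δφ/2)+cosφ1·cosφ2·sin²(Δλ/2)=0.8195041027; c=2·atan2(√a, √(1-a))=2.264004516; dist=6371·c=14423.973 ≈ 14424.0 km; running total=49442.3 km
Leg 3 bearing: y=sinΔλ·cosφ2=-0.76172295, x=cosφ1·sinφ2-sinφ1·cosφ2·cosΔλ=-0.10698906; θ=atan2(y, x)=-97.9953° <0 so +360° → 262.0047° ≈ 262.0°
Leg 4: φ1=-0.4117144, φ2=0.6961071, Δφ=1.1078216, Δλ=2.8459583 rad; a=sin²(Δφ/2)+cosφ1·cosφ2·sin²(Δλ/2)=0.9646623592; c=2·atan2(√a, √(1-a))=2.763376217; dist=6371·c=17605.470 ≈ 17605.5 km; running total=67047.8 km
Leg 4 bearing: y=sinΔλ·cosφ2=0.22356324, x=cosφ1·sinφ2-sinφ1·cosφ2·cosΔλ=0.29389632; θ=atan2(y, x)=37.2598° ≈ 37.3°

Leg 1: dist=19091.2 km, bearing=139.9°
Leg 2: dist=15927.1 km, bearing=37.2°
Leg 3: dist=14424.0 km, bearing=262.0°
Leg 4: dist=17605.5 km, bearing=37.3°
Total: 67047.8 km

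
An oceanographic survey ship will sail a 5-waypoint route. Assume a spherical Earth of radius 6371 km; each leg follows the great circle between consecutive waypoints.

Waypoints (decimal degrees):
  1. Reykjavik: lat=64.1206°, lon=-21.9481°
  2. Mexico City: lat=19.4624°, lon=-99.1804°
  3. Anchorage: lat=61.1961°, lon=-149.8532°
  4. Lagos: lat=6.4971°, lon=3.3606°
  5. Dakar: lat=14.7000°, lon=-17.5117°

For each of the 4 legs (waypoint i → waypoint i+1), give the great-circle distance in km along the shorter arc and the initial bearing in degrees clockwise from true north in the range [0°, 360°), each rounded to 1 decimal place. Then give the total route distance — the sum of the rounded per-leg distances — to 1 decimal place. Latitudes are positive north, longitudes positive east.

Leg 1: dist=7450.1 km, bearing=267.4°
Leg 2: dist=6066.7 km, bearing=332.8°
Leg 3: dist=12138.0 km, bearing=28.3°
Leg 4: dist=2454.5 km, bearing=293.5°
Total: 28109.3 km

Leg 1: φ1=1.1191156, φ2=0.3396830, Δφ=-0.7794326, Δλ=-1.3479579 rad; a=sin²(Δφ/2)+cosφ1·cosφ2·sin²(Δλ/2)=0.3046381345; c=2·atan2(√a, √(1-a))=1.169378635; dist=6371·c=7450.111 ≈ 7450.1 km; running total=7450.1 km
Leg 1 bearing: y=sinΔλ·cosφ2=-0.91954727, x=cosφ1·sinφ2-sinφ1·cosφ2·cosΔλ=-0.04204499; θ=atan2(y, x)=-92.6179° <0 so +360° → 267.3821° ≈ 267.4°
Leg 2: φ1=0.3396830, φ2=1.0680734, Δφ=0.7283905, Δλ=-0.8844072 rad; a=sin²(Δφ/2)+cosφ1·cosφ2·sin²(Δλ/2)=0.2100675411; c=2·atan2(√a, √(1-a))=0.952233449; dist=6371·c=6066.679 ≈ 6066.7 km; running total=13516.8 km
Leg 2 bearing: y=sinΔλ·cosφ2=-0.37270161, x=cosφ1·sinφ2-sinφ1·cosφ2·cosΔλ=0.72446545; θ=atan2(y, x)=-27.2236° <0 so +360° → 332.7764° ≈ 332.8°
Leg 3: φ1=1.0680734, φ2=0.1133958, Δφ=-0.9546776, Δλ=2.6740853 rad; a=sin²(Δφ/2)+cosφ1·cosφ2·sin²(Δλ/2)=0.6640983686; c=2·atan2(√a, √(1-a))=1.905190264; dist=6371·c=12137.967 ≈ 12138.0 km; running total=25654.8 km
Leg 3 bearing: y=sinΔλ·cosφ2=0.44776820, x=cosφ1·sinφ2-sinφ1·cosφ2·cosΔλ=0.83173947; θ=atan2(y, x)=28.2959° ≈ 28.3°
Leg 4: φ1=0.1133958, φ2=0.2565634, Δφ=0.1431676, Δλ=-0.3642904 rad; a=sin²(Δφ/2)+cosφ1·cosφ2·sin²(Δλ/2)=0.0366492497; c=2·atan2(√a, √(1-a))=0.385258019; dist=6371·c=2454.479 ≈ 2454.5 km; running total=28109.3 km
Leg 4 bearing: y=sinΔλ·cosφ2=-0.34462426, x=cosφ1·sinφ2-sinφ1·cosφ2·cosΔλ=0.14986143; θ=atan2(y, x)=-66.4980° <0 so +360° → 293.5020° ≈ 293.5°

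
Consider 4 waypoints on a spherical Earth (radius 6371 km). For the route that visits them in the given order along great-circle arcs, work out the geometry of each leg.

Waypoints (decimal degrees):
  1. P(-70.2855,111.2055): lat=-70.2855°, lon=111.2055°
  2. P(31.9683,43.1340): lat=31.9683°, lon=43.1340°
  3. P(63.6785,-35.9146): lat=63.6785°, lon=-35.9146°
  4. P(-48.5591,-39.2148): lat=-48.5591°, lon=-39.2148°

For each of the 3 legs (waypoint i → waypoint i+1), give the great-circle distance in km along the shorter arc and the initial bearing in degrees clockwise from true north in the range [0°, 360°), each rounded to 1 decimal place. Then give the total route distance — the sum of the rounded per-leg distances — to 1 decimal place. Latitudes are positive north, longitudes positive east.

Leg 1: φ1=-1.2267134, φ2=0.5579521, Δφ=1.7846655, Δλ=-1.1880718 rad; a=sin²(Δφ/2)+cosφ1·cosφ2·sin²(Δλ/2)=0.6957724758; c=2·atan2(√a, √(1-a))=1.973106326; dist=6371·c=12570.660 ≈ 12570.7 km; running total=12570.7 km
Leg 1 bearing: y=sinΔλ·cosφ2=-0.78696419, x=cosφ1·sinφ2-sinφ1·cosφ2·cosΔλ=0.47684370; θ=atan2(y, x)=-58.7872° <0 so +360° → 301.2128° ≈ 301.2°
Leg 2: φ1=0.5579521, φ2=1.1113995, Δφ=0.5534474, Δλ=-1.3796583 rad; a=sin²(Δφ/2)+cosφ1·cosφ2·sin²(Δλ/2)=0.2269908440; c=2·atan2(√a, √(1-a))=0.993192194; dist=6371·c=6327.627 ≈ 6327.6 km; running total=18898.3 km
Leg 2 bearing: y=sinΔλ·cosφ2=-0.43533253, x=cosφ1·sinφ2-sinφ1·cosφ2·cosΔλ=0.71578600; θ=atan2(y, x)=-31.3075° <0 so +360° → 328.6925° ≈ 328.7°
Leg 3: φ1=1.1113995, φ2=-0.8475162, Δφ=-1.9589157, Δλ=-0.0575994 rad; a=sin²(Δφ/2)+cosφ1·cosφ2·sin²(Δλ/2)=0.6894674925; c=2·atan2(√a, √(1-a))=1.959441511; dist=6371·c=12483.602 ≈ 12483.6 km; running total=31381.9 km
Leg 3 bearing: y=sinΔλ·cosφ2=-0.03810089, x=cosφ1·sinφ2-sinφ1·cosφ2·cosΔλ=-0.92463863; θ=atan2(y, x)=-177.6404° <0 so +360° → 182.3596° ≈ 182.4°

Leg 1: dist=12570.7 km, bearing=301.2°
Leg 2: dist=6327.6 km, bearing=328.7°
Leg 3: dist=12483.6 km, bearing=182.4°
Total: 31381.9 km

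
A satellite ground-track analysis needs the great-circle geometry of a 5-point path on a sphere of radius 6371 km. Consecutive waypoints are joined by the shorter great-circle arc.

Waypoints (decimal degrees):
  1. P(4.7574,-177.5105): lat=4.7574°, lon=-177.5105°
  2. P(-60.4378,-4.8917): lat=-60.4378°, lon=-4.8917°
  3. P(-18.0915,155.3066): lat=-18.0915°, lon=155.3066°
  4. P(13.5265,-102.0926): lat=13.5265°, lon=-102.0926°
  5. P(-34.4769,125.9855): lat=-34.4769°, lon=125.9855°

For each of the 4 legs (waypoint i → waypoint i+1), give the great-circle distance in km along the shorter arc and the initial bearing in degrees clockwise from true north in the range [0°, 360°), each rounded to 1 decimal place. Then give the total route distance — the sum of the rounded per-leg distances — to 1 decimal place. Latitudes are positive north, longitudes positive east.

Leg 1: dist=13792.3 km, bearing=175.6°
Leg 2: dist=11103.2 km, bearing=160.9°
Leg 3: dist=11777.5 km, bearing=80.6°
Leg 4: dist=14667.1 km, bearing=235.5°
Total: 51340.1 km

Leg 1: φ1=0.0830323, φ2=-1.0548386, Δφ=-1.1378709, Δλ=3.0127664 rad; a=sin²(Δφ/2)+cosφ1·cosφ2·sin²(Δλ/2)=0.7798671687; c=2·atan2(√a, √(1-a))=2.164861504; dist=6371·c=13792.333 ≈ 13792.3 km; running total=13792.3 km
Leg 1 bearing: y=sinΔλ·cosφ2=0.06338310, x=cosφ1·sinφ2-sinφ1·cosφ2·cosΔλ=-0.82624455; θ=atan2(y, x)=175.6133° ≈ 175.6°
Leg 2: φ1=-1.0548386, φ2=-0.3157562, Δφ=0.7390824, Δλ=2.7959878 rad; a=sin²(Δφ/2)+cosφ1·cosφ2·sin²(Δλ/2)=0.5855682629; c=2·atan2(√a, √(1-a))=1.742779424; dist=6371·c=11103.248 ≈ 11103.2 km; running total=24895.5 km
Leg 2 bearing: y=sinΔλ·cosφ2=0.32201787, x=cosφ1·sinφ2-sinφ1·cosφ2·cosΔλ=-0.93113736; θ=atan2(y, x)=160.9229° ≈ 160.9°
Leg 3: φ1=-0.3157562, φ2=0.2360820, Δφ=0.5518382, Δλ=-4.4924635 rad; a=sin²(Δφ/2)+cosφ1·cosφ2·sin²(Δλ/2)=0.6371260926; c=2·atan2(√a, √(1-a))=1.848608312; dist=6371·c=11777.484 ≈ 11777.5 km; running total=36673.0 km
Leg 3 bearing: y=sinΔλ·cosφ2=0.94884367, x=cosφ1·sinφ2-sinφ1·cosφ2·cosΔλ=0.15646542; θ=atan2(y, x)=80.6361° ≈ 80.6°
Leg 4: φ1=0.2360820, φ2=-0.6017354, Δφ=-0.8378174, Δλ=3.9807138 rad; a=sin²(Δφ/2)+cosφ1·cosφ2·sin²(Δλ/2)=0.8339449673; c=2·atan2(√a, √(1-a))=2.302166376; dist=6371·c=14667.102 ≈ 14667.1 km; running total=51340.1 km
Leg 4 bearing: y=sinΔλ·cosφ2=-0.61336609, x=cosφ1·sinφ2-sinφ1·cosφ2·cosΔλ=-0.42155080; θ=atan2(y, x)=-124.4997° <0 so +360° → 235.5003° ≈ 235.5°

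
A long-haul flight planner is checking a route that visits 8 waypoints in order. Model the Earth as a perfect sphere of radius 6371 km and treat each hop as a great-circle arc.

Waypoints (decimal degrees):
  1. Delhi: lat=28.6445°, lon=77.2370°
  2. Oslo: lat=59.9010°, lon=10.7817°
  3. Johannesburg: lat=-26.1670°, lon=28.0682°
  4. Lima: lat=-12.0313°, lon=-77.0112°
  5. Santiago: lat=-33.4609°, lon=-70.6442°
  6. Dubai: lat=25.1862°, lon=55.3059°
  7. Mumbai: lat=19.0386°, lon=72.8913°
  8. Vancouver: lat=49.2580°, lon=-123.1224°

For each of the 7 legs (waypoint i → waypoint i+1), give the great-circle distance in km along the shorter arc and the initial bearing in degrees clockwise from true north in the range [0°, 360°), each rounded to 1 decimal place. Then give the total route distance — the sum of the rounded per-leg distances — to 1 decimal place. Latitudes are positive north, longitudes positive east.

Leg 1: dist=5982.8 km, bearing=325.3°
Leg 2: dist=9700.1 km, bearing=164.5°
Leg 3: dist=10879.5 km, bearing=252.4°
Leg 4: dist=2469.1 km, bearing=165.8°
Leg 5: dist=14752.9 km, bearing=85.2°
Leg 6: dist=1934.1 km, bearing=107.2°
Leg 7: dist=12257.5 km, bearing=11.1°
Total: 57976.0 km

Leg 1: φ1=0.4999408, φ2=1.0454697, Δφ=0.5455288, Δλ=-1.1598638 rad; a=sin²(Δφ/2)+cosφ1·cosφ2·sin²(Δλ/2)=0.2047267718; c=2·atan2(√a, √(1-a))=0.939060511; dist=6371·c=5982.755 ≈ 5982.8 km; running total=5982.8 km
Leg 1 bearing: y=sinΔλ·cosφ2=-0.45974548, x=cosφ1·sinφ2-sinφ1·cosφ2·cosΔλ=0.66324127; θ=atan2(y, x)=-34.7289° <0 so +360° → 325.2711° ≈ 325.3°
Leg 2: φ1=1.0454697, φ2=-0.4567003, Δφ=-1.5021700, Δλ=0.3017063 rad; a=sin²(Δφ/2)+cosφ1·cosφ2·sin²(Δλ/2)=0.4758790419; c=2·atan2(√a, √(1-a))=1.522535679; dist=6371·c=9700.075 ≈ 9700.1 km; running total=15682.9 km
Leg 2 bearing: y=sinΔλ·cosφ2=0.26669576, x=cosφ1·sinφ2-sinφ1·cosφ2·cosΔλ=-0.96257264; θ=atan2(y, x)=164.5138° ≈ 164.5°
Leg 3: φ1=-0.4567003, φ2=-0.2099858, Δφ=0.2467145, Δλ=-1.8339815 rad; a=sin²(Δφ/2)+cosφ1·cosφ2·sin²(Δλ/2)=0.5682215632; c=2·atan2(√a, √(1-a))=1.707666394; dist=6371·c=10879.543 ≈ 10879.5 km; running total=26562.4 km
Leg 3 bearing: y=sinΔλ·cosφ2=-0.94435648, x=cosφ1·sinφ2-sinφ1·cosφ2·cosΔλ=-0.29928934; θ=atan2(y, x)=-107.5847° <0 so +360° → 252.4153° ≈ 252.4°
Leg 4: φ1=-0.2099858, φ2=-0.5840029, Δφ=-0.3740171, Δλ=0.1111251 rad; a=sin²(Δφ/2)+cosφ1·cosφ2·sin²(Δλ/2)=0.0370827721; c=2·atan2(√a, √(1-a))=0.387558702; dist=6371·c=2469.136 ≈ 2469.1 km; running total=29031.5 km
Leg 4 bearing: y=sinΔλ·cosφ2=0.09251680, x=cosφ1·sinφ2-sinφ1·cosφ2·cosΔλ=-0.36643035; θ=atan2(y, x)=165.8300° ≈ 165.8°
Leg 5: φ1=-0.5840029, φ2=0.4395821, Δφ=1.0235850, Δλ=2.1982439 rad; a=sin²(Δφ/2)+cosφ1·cosφ2·sin²(Δλ/2)=0.8389281932; c=2·atan2(√a, √(1-a))=2.315639318; dist=6371·c=14752.938 ≈ 14752.9 km; running total=43784.4 km
Leg 5 bearing: y=sinΔλ·cosφ2=0.73256637, x=cosφ1·sinφ2-sinφ1·cosφ2·cosΔλ=0.06210657; θ=atan2(y, x)=85.1541° ≈ 85.2°
Leg 6: φ1=0.4395821, φ2=0.3322863, Δφ=-0.1072959, Δλ=0.3069231 rad; a=sin²(Δφ/2)+cosφ1·cosφ2·sin²(Δλ/2)=0.0228634297; c=2·atan2(√a, √(1-a))=0.303577547; dist=6371·c=1934.093 ≈ 1934.1 km; running total=45718.5 km
Leg 6 bearing: y=sinΔλ·cosφ2=0.28560035, x=cosφ1·sinφ2-sinφ1·cosφ2·cosΔλ=-0.08829050; θ=atan2(y, x)=107.1785° ≈ 107.2°
Leg 7: φ1=0.3322863, φ2=0.8597143, Δφ=0.5274280, Δλ=-3.4210844 rad; a=sin²(Δφ/2)+cosφ1·cosφ2·sin²(Δλ/2)=0.6729307472; c=2·atan2(√a, √(1-a))=1.923953115; dist=6371·c=12257.505 ≈ 12257.5 km; running total=57976.0 km
Leg 7 bearing: y=sinΔλ·cosφ2=0.18004582, x=cosφ1·sinφ2-sinφ1·cosφ2·cosΔλ=0.92084924; θ=atan2(y, x)=11.0630° ≈ 11.1°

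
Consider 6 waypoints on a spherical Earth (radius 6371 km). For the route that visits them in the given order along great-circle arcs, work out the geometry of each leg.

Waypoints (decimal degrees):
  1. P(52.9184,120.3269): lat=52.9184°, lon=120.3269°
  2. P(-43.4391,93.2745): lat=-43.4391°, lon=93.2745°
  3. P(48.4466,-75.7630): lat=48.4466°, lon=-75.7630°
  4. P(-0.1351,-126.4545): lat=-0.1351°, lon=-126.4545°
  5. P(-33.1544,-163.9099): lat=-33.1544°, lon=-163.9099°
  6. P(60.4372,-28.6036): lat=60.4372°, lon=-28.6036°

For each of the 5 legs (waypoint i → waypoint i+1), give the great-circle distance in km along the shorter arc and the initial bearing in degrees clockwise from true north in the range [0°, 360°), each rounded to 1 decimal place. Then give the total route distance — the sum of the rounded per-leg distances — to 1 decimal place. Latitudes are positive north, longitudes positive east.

Leg 1: φ1=0.9236003, φ2=-0.7581553, Δφ=-1.6817556, Δλ=-0.4721535 rad; a=sin²(Δφ/2)+cosφ1·cosφ2·sin²(Δλ/2)=0.5793158867; c=2·atan2(√a, √(1-a))=1.730101051; dist=6371·c=11022.474 ≈ 11022.5 km; running total=11022.5 km
Leg 1 bearing: y=sinΔλ·cosφ2=-0.33023660, x=cosφ1·sinφ2-sinφ1·cosφ2·cosΔλ=-0.93047286; θ=atan2(y, x)=-160.4596° <0 so +360° → 199.5404° ≈ 199.5°
Leg 2: φ1=-0.7581553, φ2=0.8455527, Δφ=1.6037080, Δλ=-2.9502609 rad; a=sin²(Δφ/2)+cosφ1·cosφ2·sin²(Δλ/2)=0.9936971339; c=2·atan2(√a, √(1-a))=2.982644199; dist=6371·c=19002.426 ≈ 19002.4 km; running total=30024.9 km
Leg 2 bearing: y=sinΔλ·cosφ2=-0.12614081, x=cosφ1·sinφ2-sinφ1·cosφ2·cosΔλ=0.09560887; θ=atan2(y, x)=-52.8396° <0 so +360° → 307.1604° ≈ 307.2°
Leg 3: φ1=0.8455527, φ2=-0.0023579, Δφ=-0.8479106, Δλ=-0.8847336 rad; a=sin²(Δφ/2)+cosφ1·cosφ2·sin²(Δλ/2)=0.2907783776; c=2·atan2(√a, √(1-a))=1.139065714; dist=6371·c=7256.988 ≈ 7257.0 km; running total=37281.9 km
Leg 3 bearing: y=sinΔλ·cosφ2=-0.77374409, x=cosφ1·sinφ2-sinφ1·cosφ2·cosΔλ=-0.47563152; θ=atan2(y, x)=-121.5796° <0 so +360° → 238.4204° ≈ 238.4°
Leg 4: φ1=-0.0023579, φ2=-0.5786534, Δφ=-0.5762955, Δλ=-0.6537201 rad; a=sin²(Δφ/2)+cosφ1·cosφ2·sin²(Δλ/2)=0.1670602439; c=2·atan2(√a, √(1-a))=0.842124251; dist=6371·c=5365.174 ≈ 5365.2 km; running total=42647.1 km
Leg 4 bearing: y=sinΔλ·cosφ2=-0.50913779, x=cosφ1·sinφ2-sinφ1·cosφ2·cosΔλ=-0.54532851; θ=atan2(y, x)=-136.9657° <0 so +360° → 223.0343° ≈ 223.0°
Leg 5: φ1=-0.5786534, φ2=1.0548281, Δφ=1.6334816, Δλ=2.3615404 rad; a=sin²(Δφ/2)+cosφ1·cosφ2·sin²(Δλ/2)=0.8846655006; c=2·atan2(√a, √(1-a))=2.448589626; dist=6371·c=15599.965 ≈ 15600.0 km; running total=58247.1 km
Leg 5 bearing: y=sinΔλ·cosφ2=0.34700037, x=cosφ1·sinφ2-sinφ1·cosφ2·cosΔλ=0.53639589; θ=atan2(y, x)=32.8993° ≈ 32.9°

Leg 1: dist=11022.5 km, bearing=199.5°
Leg 2: dist=19002.4 km, bearing=307.2°
Leg 3: dist=7257.0 km, bearing=238.4°
Leg 4: dist=5365.2 km, bearing=223.0°
Leg 5: dist=15600.0 km, bearing=32.9°
Total: 58247.1 km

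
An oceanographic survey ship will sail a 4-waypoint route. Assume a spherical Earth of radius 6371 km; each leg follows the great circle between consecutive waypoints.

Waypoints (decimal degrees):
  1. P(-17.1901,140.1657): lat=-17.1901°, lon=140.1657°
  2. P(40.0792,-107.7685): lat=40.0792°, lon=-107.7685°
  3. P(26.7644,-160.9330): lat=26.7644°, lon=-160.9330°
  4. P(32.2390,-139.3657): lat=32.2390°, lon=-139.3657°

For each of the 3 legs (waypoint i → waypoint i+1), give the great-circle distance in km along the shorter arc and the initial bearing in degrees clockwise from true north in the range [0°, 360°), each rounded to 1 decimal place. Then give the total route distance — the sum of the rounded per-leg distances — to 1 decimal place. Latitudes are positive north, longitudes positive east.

Leg 1: φ1=-0.3000238, φ2=0.6995140, Δφ=0.9995378, Δλ=-4.3272681 rad; a=sin²(Δφ/2)+cosφ1·cosφ2·sin²(Δλ/2)=0.7324452306; c=2·atan2(√a, √(1-a))=2.054307213; dist=6371·c=13087.991 ≈ 13088.0 km; running total=13088.0 km
Leg 1 bearing: y=sinΔλ·cosφ2=0.70910989, x=cosφ1·sinφ2-sinφ1·cosφ2·cosΔλ=0.53013208; θ=atan2(y, x)=53.2181° ≈ 53.2°
Leg 2: φ1=0.6995140, φ2=0.4671269, Δφ=-0.2323871, Δλ=-0.9278956 rad; a=sin²(Δφ/2)+cosφ1·cosφ2·sin²(Δλ/2)=0.1502405667; c=2·atan2(√a, √(1-a))=0.796072329; dist=6371·c=5071.777 ≈ 5071.8 km; running total=18159.8 km
Leg 2 bearing: y=sinΔλ·cosφ2=-0.71461413, x=cosφ1·sinφ2-sinφ1·cosφ2·cosΔλ=-0.00007776; θ=atan2(y, x)=-90.0062° <0 so +360° → 269.9938° ≈ 270.0°
Leg 3: φ1=0.4671269, φ2=0.5626767, Δφ=0.0955498, Δλ=0.3764204 rad; a=sin²(Δφ/2)+cosφ1·cosφ2·sin²(Δλ/2)=0.0287182799; c=2·atan2(√a, √(1-a))=0.340572948; dist=6371·c=2169.790 ≈ 2169.8 km; running total=20329.6 km
Leg 3 bearing: y=sinΔλ·cosφ2=0.31092200, x=cosφ1·sinφ2-sinφ1·cosφ2·cosΔλ=0.12207241; θ=atan2(y, x)=68.5643° ≈ 68.6°

Leg 1: dist=13088.0 km, bearing=53.2°
Leg 2: dist=5071.8 km, bearing=270.0°
Leg 3: dist=2169.8 km, bearing=68.6°
Total: 20329.6 km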